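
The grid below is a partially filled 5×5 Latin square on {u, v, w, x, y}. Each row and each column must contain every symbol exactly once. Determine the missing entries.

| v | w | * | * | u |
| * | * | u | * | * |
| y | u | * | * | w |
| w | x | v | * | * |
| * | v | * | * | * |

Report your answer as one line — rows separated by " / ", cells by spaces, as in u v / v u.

(r2,c1) = x
(r2,c2) = y
(r2,c5) = v
(r3,c3) = x
(r3,c4) = v
(r4,c5) = y
(r5,c1) = u
(r5,c5) = x
(r1,c3) = y
(r1,c4) = x
(r2,c4) = w
(r4,c4) = u
(r5,c3) = w
(r5,c4) = y

v w y x u / x y u w v / y u x v w / w x v u y / u v w y x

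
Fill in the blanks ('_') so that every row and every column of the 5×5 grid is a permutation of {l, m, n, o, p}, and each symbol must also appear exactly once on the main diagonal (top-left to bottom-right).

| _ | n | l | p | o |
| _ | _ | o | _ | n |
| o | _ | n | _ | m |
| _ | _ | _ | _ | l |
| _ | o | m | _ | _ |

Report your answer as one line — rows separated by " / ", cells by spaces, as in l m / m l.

m n l p o / p l o m n / o p n l m / n m p o l / l o m n p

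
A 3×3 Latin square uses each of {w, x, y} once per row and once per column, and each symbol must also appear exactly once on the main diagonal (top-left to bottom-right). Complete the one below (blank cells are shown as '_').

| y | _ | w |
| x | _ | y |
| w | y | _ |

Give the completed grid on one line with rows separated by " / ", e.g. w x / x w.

y x w / x w y / w y x

row 1 has {w,y}; column 2 has {y} — only x is left for (r1,c2).
row 2 has {x,y}; column 2 has {x,y}; the diagonal has {y} — only w is left for (r2,c2).
row 3 has {w,y}; column 3 has {w,y}; the diagonal has {w,y} — only x is left for (r3,c3).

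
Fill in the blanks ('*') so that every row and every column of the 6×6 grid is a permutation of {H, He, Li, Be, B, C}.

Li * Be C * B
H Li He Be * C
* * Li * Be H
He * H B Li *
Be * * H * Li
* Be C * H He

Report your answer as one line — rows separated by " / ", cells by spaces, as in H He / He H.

Li H Be C He B / H Li He Be B C / C B Li He Be H / He C H B Li Be / Be He B H C Li / B Be C Li H He

(r1,c5): row 1 has {Li,Be,B,C}; column 5 has {H,Li,Be}, so it must be He.
(r2,c5): row 2 has {H,He,Li,Be,C}; column 5 has {H,He,Li,Be}, so it must be B.
(r3,c4): row 3 has {H,Li,Be}; column 4 has {H,Be,B,C}, so it must be He.
(r4,c2): row 4 has {H,He,Li,B}; column 2 has {Li,Be}, so it must be C.
(r4,c6): row 4 has {H,He,Li,B,C}; column 6 has {H,He,Li,B,C}, so it must be Be.
(r5,c3): row 5 has {H,Li,Be}; column 3 has {H,He,Li,Be,C}, so it must be B.
(r5,c5): row 5 has {H,Li,Be,B}; column 5 has {H,He,Li,Be,B}, so it must be C.
(r6,c1): row 6 has {H,He,Be,C}; column 1 has {H,He,Li,Be}, so it must be B.
(r6,c4): row 6 has {H,He,Be,B,C}; column 4 has {H,He,Be,B,C}, so it must be Li.
(r1,c2): row 1 has {He,Li,Be,B,C}; column 2 has {Li,Be,C}, so it must be H.
(r3,c1): row 3 has {H,He,Li,Be}; column 1 has {H,He,Li,Be,B}, so it must be C.
(r3,c2): row 3 has {H,He,Li,Be,C}; column 2 has {H,Li,Be,C}, so it must be B.
(r5,c2): row 5 has {H,Li,Be,B,C}; column 2 has {H,Li,Be,B,C}, so it must be He.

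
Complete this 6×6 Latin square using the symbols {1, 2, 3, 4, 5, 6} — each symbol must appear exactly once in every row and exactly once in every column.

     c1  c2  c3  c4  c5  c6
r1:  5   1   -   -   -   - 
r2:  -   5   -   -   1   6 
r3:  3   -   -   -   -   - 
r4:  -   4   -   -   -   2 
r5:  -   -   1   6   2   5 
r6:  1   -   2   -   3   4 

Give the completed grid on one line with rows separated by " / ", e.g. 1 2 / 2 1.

5 1 6 2 4 3 / 2 5 4 3 1 6 / 3 2 5 4 6 1 / 6 4 3 1 5 2 / 4 3 1 6 2 5 / 1 6 2 5 3 4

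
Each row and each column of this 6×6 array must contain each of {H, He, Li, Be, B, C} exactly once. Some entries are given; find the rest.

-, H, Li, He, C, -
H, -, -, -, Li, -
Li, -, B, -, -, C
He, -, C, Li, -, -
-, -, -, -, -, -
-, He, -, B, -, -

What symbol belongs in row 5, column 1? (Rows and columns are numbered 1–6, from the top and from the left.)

Be

(r3,c2): row 3 has {Li,B,C}; column 2 has {H,He}, so it must be Be.
(r3,c4): row 3 has {Li,Be,B,C}; column 4 has {He,Li,B}, so it must be H.
(r3,c5): row 3 has {H,Li,Be,B,C}; column 5 has {Li,C}, so it must be He.
(r4,c2): row 4 has {He,Li,C}; column 2 has {H,He,Be}, so it must be B.
(r2,c2): row 2 has {H,Li}; column 2 has {H,He,Be,B}, so it must be C.
(r2,c4): row 2 has {H,Li,C}; column 4 has {H,He,Li,B}, so it must be Be.
(r5,c2): row 5 is empty so far; column 2 has {H,He,Be,B,C}, so it must be Li.
(r5,c4): row 5 has {Li}; column 4 has {H,He,Li,Be,B}, so it must be C.
(r2,c3): row 2 has {H,Li,Be,C}; column 3 has {Li,B,C}, so it must be He.
(r2,c6): row 2 has {H,He,Li,Be,C}; column 6 has {C}, so it must be B.
(r1,c6): row 1 has {H,He,Li,C}; column 6 has {B,C}, so it must be Be.
(r4,c6): row 4 has {He,Li,B,C}; column 6 has {Be,B,C}, so it must be H.
(r5,c6): row 5 has {Li,C}; column 6 has {H,Be,B,C}, so it must be He.
(r6,c6): row 6 has {He,B}; column 6 has {H,He,Be,B,C}, so it must be Li.
(r1,c1): row 1 has {H,He,Li,Be,C}; column 1 has {H,He,Li}, so it must be B.
(r4,c5): row 4 has {H,He,Li,B,C}; column 5 has {He,Li,C}, so it must be Be.
(r5,c1): row 5 has {He,Li,C}; column 1 has {H,He,Li,B}, so it must be Be.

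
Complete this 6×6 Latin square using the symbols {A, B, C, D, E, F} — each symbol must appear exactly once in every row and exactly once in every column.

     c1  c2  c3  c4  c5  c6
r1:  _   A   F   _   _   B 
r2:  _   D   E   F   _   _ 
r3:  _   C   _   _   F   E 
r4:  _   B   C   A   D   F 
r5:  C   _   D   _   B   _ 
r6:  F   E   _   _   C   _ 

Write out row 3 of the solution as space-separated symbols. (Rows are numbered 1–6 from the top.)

(r1,c5) = E
(r2,c5) = A
(r2,c6) = C
(r4,c1) = E
(r5,c2) = F
(r5,c4) = E
(r5,c6) = A
(r6,c6) = D
(r1,c1) = D
(r1,c4) = C
(r2,c1) = B
(r3,c1) = A
(r3,c3) = B
(r3,c4) = D

A C B D F E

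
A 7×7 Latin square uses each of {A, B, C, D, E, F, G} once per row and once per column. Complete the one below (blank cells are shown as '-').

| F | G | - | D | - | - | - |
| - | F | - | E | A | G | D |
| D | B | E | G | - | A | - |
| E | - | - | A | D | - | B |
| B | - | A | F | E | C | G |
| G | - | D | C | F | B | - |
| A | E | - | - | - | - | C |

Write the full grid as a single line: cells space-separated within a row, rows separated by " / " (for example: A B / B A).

(r1,c6) = E
(r1,c7) = A
(r2,c1) = C
(r2,c3) = B
(r3,c5) = C
(r3,c7) = F
(r4,c2) = C
(r4,c6) = F
(r5,c2) = D
(r6,c2) = A
(r6,c7) = E
(r7,c4) = B
(r7,c5) = G
(r7,c6) = D
(r1,c3) = C
(r1,c5) = B
(r4,c3) = G
(r7,c3) = F

F G C D B E A / C F B E A G D / D B E G C A F / E C G A D F B / B D A F E C G / G A D C F B E / A E F B G D C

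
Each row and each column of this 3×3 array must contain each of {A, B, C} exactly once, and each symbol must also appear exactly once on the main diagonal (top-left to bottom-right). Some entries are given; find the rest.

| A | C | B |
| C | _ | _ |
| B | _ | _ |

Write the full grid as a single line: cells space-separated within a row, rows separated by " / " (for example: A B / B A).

A C B / C B A / B A C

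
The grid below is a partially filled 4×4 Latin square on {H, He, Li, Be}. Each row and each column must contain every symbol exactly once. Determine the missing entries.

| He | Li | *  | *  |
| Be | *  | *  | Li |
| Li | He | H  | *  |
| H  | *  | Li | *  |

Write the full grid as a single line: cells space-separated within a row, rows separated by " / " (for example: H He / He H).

He Li Be H / Be H He Li / Li He H Be / H Be Li He

(r1,c3) = Be
(r1,c4) = H
(r2,c2) = H
(r2,c3) = He
(r3,c4) = Be
(r4,c2) = Be
(r4,c4) = He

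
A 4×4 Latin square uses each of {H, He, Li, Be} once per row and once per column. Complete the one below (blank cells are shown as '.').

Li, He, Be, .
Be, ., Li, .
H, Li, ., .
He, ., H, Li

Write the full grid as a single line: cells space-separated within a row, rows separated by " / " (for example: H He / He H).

Li He Be H / Be H Li He / H Li He Be / He Be H Li

(r1,c4) = H
(r2,c2) = H
(r2,c4) = He
(r3,c3) = He
(r3,c4) = Be
(r4,c2) = Be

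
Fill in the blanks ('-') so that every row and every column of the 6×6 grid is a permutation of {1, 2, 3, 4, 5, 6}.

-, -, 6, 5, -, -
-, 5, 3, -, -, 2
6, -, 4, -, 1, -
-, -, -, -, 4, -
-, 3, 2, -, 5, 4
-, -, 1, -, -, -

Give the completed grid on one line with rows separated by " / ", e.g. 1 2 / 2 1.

2 4 6 5 3 1 / 4 5 3 1 6 2 / 6 2 4 3 1 5 / 3 1 5 2 4 6 / 1 3 2 6 5 4 / 5 6 1 4 2 3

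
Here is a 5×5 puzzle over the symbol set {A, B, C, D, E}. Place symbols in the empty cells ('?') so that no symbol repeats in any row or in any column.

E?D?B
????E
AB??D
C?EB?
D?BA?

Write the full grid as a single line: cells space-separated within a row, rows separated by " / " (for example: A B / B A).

E A D C B / B C A D E / A B C E D / C D E B A / D E B A C

At row 1, column 4: row 1 has {B,D,E}; column 4 has {A,B}; that leaves C.
At row 2, column 1: row 2 has {E}; column 1 has {A,C,D,E}; that leaves B.
At row 2, column 4: row 2 has {B,E}; column 4 has {A,B,C}; that leaves D.
At row 3, column 3: row 3 has {A,B,D}; column 3 has {B,D,E}; that leaves C.
At row 3, column 4: row 3 has {A,B,C,D}; column 4 has {A,B,C,D}; that leaves E.
At row 4, column 5: row 4 has {B,C,E}; column 5 has {B,D,E}; that leaves A.
At row 5, column 5: row 5 has {A,B,D}; column 5 has {A,B,D,E}; that leaves C.
At row 1, column 2: row 1 has {B,C,D,E}; column 2 has {B}; that leaves A.
At row 2, column 2: row 2 has {B,D,E}; column 2 has {A,B}; that leaves C.
At row 2, column 3: row 2 has {B,C,D,E}; column 3 has {B,C,D,E}; that leaves A.
At row 4, column 2: row 4 has {A,B,C,E}; column 2 has {A,B,C}; that leaves D.
At row 5, column 2: row 5 has {A,B,C,D}; column 2 has {A,B,C,D}; that leaves E.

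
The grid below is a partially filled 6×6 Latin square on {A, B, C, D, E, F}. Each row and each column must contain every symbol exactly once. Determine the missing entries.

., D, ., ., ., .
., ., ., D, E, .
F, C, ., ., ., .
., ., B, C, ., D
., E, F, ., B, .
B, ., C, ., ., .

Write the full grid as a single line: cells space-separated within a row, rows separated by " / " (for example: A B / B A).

A D E F C B / C B A D E F / F C D B A E / E A B C F D / D E F A B C / B F C E D A

At row 2, column 3: row 2 has {D,E}; column 3 has {B,C,F}; that leaves A.
At row 5, column 4: row 5 has {B,E,F}; column 4 has {C,D}; that leaves A.
At row 5, column 6: row 5 has {A,B,E,F}; column 6 has {D}; that leaves C.
At row 1, column 3: row 1 has {D}; column 3 has {A,B,C,F}; that leaves E.
At row 2, column 1: row 2 has {A,D,E}; column 1 has {B,F}; that leaves C.
At row 3, column 3: row 3 has {C,F}; column 3 has {A,B,C,E,F}; that leaves D.
At row 3, column 5: row 3 has {C,D,F}; column 5 has {B,E}; that leaves A.
At row 4, column 5: row 4 has {B,C,D}; column 5 has {A,B,E}; that leaves F.
At row 5, column 1: row 5 has {A,B,C,E,F}; column 1 has {B,C,F}; that leaves D.
At row 6, column 5: row 6 has {B,C}; column 5 has {A,B,E,F}; that leaves D.
At row 1, column 1: row 1 has {D,E}; column 1 has {B,C,D,F}; that leaves A.
At row 1, column 5: row 1 has {A,D,E}; column 5 has {A,B,D,E,F}; that leaves C.
At row 4, column 1: row 4 has {B,C,D,F}; column 1 has {A,B,C,D,F}; that leaves E.
At row 4, column 2: row 4 has {B,C,D,E,F}; column 2 has {C,D,E}; that leaves A.
At row 6, column 2: row 6 has {B,C,D}; column 2 has {A,C,D,E}; that leaves F.
At row 6, column 4: row 6 has {B,C,D,F}; column 4 has {A,C,D}; that leaves E.
At row 6, column 6: row 6 has {B,C,D,E,F}; column 6 has {C,D}; that leaves A.
At row 2, column 2: row 2 has {A,C,D,E}; column 2 has {A,C,D,E,F}; that leaves B.
At row 2, column 6: row 2 has {A,B,C,D,E}; column 6 has {A,C,D}; that leaves F.
At row 3, column 4: row 3 has {A,C,D,F}; column 4 has {A,C,D,E}; that leaves B.
At row 3, column 6: row 3 has {A,B,C,D,F}; column 6 has {A,C,D,F}; that leaves E.
At row 1, column 4: row 1 has {A,C,D,E}; column 4 has {A,B,C,D,E}; that leaves F.
At row 1, column 6: row 1 has {A,C,D,E,F}; column 6 has {A,C,D,E,F}; that leaves B.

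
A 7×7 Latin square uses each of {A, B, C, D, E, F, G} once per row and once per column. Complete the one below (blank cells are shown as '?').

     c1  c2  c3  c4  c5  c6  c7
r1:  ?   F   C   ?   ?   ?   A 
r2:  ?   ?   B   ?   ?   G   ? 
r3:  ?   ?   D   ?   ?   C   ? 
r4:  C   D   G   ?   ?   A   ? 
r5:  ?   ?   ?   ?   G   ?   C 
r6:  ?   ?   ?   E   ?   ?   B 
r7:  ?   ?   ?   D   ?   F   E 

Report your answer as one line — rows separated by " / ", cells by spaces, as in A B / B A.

row 4 has {A,C,D,G}; column 7 has {A,B,C,E} — only F is left for (r4,c7).
row 6 has {B,E}; column 6 has {A,C,F,G} — only D is left for (r6,c6).
row 7 has {D,E,F}; column 3 has {B,C,D,G} — only A is left for (r7,c3).
row 2 has {B,G}; column 7 has {A,B,C,E,F} — only D is left for (r2,c7).
row 3 has {C,D}; column 7 has {A,B,C,D,E,F} — only G is left for (r3,c7).
row 4 has {A,C,D,F,G}; column 4 has {D,E} — only B is left for (r4,c4).
row 4 has {A,B,C,D,F,G}; column 5 has {G} — only E is left for (r4,c5).
row 6 has {B,D,E}; column 3 has {A,B,C,D,G} — only F is left for (r6,c3).
row 1 has {A,C,F}; column 4 has {B,D,E} — only G is left for (r1,c4).
row 5 has {C,G}; column 3 has {A,B,C,D,F,G} — only E is left for (r5,c3).
row 5 has {C,E,G}; column 6 has {A,C,D,F,G} — only B is left for (r5,c6).
row 1 has {A,C,F,G}; column 6 has {A,B,C,D,F,G} — only E is left for (r1,c6).
row 5 has {B,C,E,G}; column 2 has {D,F} — only A is left for (r5,c2).
row 5 has {A,B,C,E,G}; column 4 has {B,D,E,G} — only F is left for (r5,c4).
row 3 has {C,D,G}; column 4 has {B,D,E,F,G} — only A is left for (r3,c4).
row 5 has {A,B,C,E,F,G}; column 1 has {C} — only D is left for (r5,c1).
row 1 has {A,C,E,F,G}; column 1 has {C,D} — only B is left for (r1,c1).
row 1 has {A,B,C,E,F,G}; column 5 has {E,G} — only D is left for (r1,c5).
row 2 has {B,D,G}; column 4 has {A,B,D,E,F,G} — only C is left for (r2,c4).
row 7 has {A,D,E,F}; column 1 has {B,C,D} — only G is left for (r7,c1).
row 2 has {B,C,D,G}; column 2 has {A,D,F} — only E is left for (r2,c2).
row 3 has {A,C,D,G}; column 2 has {A,D,E,F} — only B is left for (r3,c2).
row 3 has {A,B,C,D,G}; column 5 has {D,E,G} — only F is left for (r3,c5).
row 6 has {B,D,E,F}; column 1 has {B,C,D,G} — only A is left for (r6,c1).
row 6 has {A,B,D,E,F}; column 5 has {D,E,F,G} — only C is left for (r6,c5).
row 7 has {A,D,E,F,G}; column 2 has {A,B,D,E,F} — only C is left for (r7,c2).
row 7 has {A,C,D,E,F,G}; column 5 has {C,D,E,F,G} — only B is left for (r7,c5).
row 2 has {B,C,D,E,G}; column 1 has {A,B,C,D,G} — only F is left for (r2,c1).
row 2 has {B,C,D,E,F,G}; column 5 has {B,C,D,E,F,G} — only A is left for (r2,c5).
row 3 has {A,B,C,D,F,G}; column 1 has {A,B,C,D,F,G} — only E is left for (r3,c1).
row 6 has {A,B,C,D,E,F}; column 2 has {A,B,C,D,E,F} — only G is left for (r6,c2).

B F C G D E A / F E B C A G D / E B D A F C G / C D G B E A F / D A E F G B C / A G F E C D B / G C A D B F E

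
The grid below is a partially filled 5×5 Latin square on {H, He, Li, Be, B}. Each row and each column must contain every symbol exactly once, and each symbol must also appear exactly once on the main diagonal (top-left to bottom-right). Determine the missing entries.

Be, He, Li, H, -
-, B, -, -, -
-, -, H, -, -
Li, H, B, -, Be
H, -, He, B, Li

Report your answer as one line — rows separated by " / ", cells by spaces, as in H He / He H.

Be He Li H B / He B Be Li H / B Li H Be He / Li H B He Be / H Be He B Li

At row 1, column 5: row 1 has {H,He,Li,Be}; column 5 has {Li,Be}; that leaves B.
At row 2, column 1: row 2 has {B}; column 1 has {H,Li,Be}; that leaves He.
At row 2, column 3: row 2 has {He,B}; column 3 has {H,He,Li,B}; that leaves Be.
At row 2, column 4: row 2 has {He,Be,B}; column 4 has {H,B}; that leaves Li.
At row 2, column 5: row 2 has {He,Li,Be,B}; column 5 has {Li,Be,B}; that leaves H.
At row 3, column 1: row 3 has {H}; column 1 has {H,He,Li,Be}; that leaves B.
At row 3, column 5: row 3 has {H,B}; column 5 has {H,Li,Be,B}; that leaves He.
At row 4, column 4: row 4 has {H,Li,Be,B}; column 4 has {H,Li,B}; the diagonal has {H,Li,Be,B}; that leaves He.
At row 5, column 2: row 5 has {H,He,Li,B}; column 2 has {H,He,B}; that leaves Be.
At row 3, column 2: row 3 has {H,He,B}; column 2 has {H,He,Be,B}; that leaves Li.
At row 3, column 4: row 3 has {H,He,Li,B}; column 4 has {H,He,Li,B}; that leaves Be.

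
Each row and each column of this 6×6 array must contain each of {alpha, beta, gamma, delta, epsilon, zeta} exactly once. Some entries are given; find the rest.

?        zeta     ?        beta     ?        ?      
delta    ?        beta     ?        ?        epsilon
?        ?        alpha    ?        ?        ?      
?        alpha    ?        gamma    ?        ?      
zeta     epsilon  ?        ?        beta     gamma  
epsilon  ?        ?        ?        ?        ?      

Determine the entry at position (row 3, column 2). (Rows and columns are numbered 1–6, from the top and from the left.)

delta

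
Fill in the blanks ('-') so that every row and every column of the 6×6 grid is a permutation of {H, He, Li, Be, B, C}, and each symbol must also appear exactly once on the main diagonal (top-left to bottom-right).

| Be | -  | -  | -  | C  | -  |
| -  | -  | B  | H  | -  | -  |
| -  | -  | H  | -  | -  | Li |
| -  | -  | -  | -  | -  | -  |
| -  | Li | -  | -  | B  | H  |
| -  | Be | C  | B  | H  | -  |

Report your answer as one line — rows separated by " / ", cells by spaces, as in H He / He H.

Be H Li He C B / He C B H Li Be / B He H C Be Li / H B Be Li He C / C Li He Be B H / Li Be C B H He

(r6,c6) = He
(r1,c6) = B
(r2,c2) = C
(r2,c6) = Be
(r4,c4) = Li
(r4,c6) = C
(r6,c1) = Li
(r1,c4) = He
(r2,c1) = He
(r2,c5) = Li
(r5,c1) = C
(r5,c4) = Be
(r1,c2) = H
(r1,c3) = Li
(r3,c1) = B
(r3,c2) = He
(r3,c4) = C
(r3,c5) = Be
(r4,c1) = H
(r4,c2) = B
(r4,c5) = He
(r5,c3) = He
(r4,c3) = Be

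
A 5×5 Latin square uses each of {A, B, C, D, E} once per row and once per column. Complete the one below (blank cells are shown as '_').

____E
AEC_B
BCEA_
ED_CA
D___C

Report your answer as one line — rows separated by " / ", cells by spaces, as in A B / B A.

C A D B E / A E C D B / B C E A D / E D B C A / D B A E C

Cell (r1,c1): row 1 has {E}; column 1 has {A,B,D,E} → C.
Cell (r2,c4): row 2 has {A,B,C,E}; column 4 has {A,C} → D.
Cell (r3,c5): row 3 has {A,B,C,E}; column 5 has {A,B,C,E} → D.
Cell (r4,c3): row 4 has {A,C,D,E}; column 3 has {C,E} → B.
Cell (r5,c3): row 5 has {C,D}; column 3 has {B,C,E} → A.
Cell (r1,c3): row 1 has {C,E}; column 3 has {A,B,C,E} → D.
Cell (r1,c4): row 1 has {C,D,E}; column 4 has {A,C,D} → B.
Cell (r5,c2): row 5 has {A,C,D}; column 2 has {C,D,E} → B.
Cell (r5,c4): row 5 has {A,B,C,D}; column 4 has {A,B,C,D} → E.
Cell (r1,c2): row 1 has {B,C,D,E}; column 2 has {B,C,D,E} → A.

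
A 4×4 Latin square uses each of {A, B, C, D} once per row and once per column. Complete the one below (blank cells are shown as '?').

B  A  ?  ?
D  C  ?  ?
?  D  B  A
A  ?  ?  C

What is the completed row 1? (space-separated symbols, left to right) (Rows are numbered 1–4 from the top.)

row 1 has {A,B}; column 4 has {A,C} — only D is left for (r1,c4).
row 2 has {C,D}; column 3 has {B} — only A is left for (r2,c3).
row 2 has {A,C,D}; column 4 has {A,C,D} — only B is left for (r2,c4).
row 3 has {A,B,D}; column 1 has {A,B,D} — only C is left for (r3,c1).
row 4 has {A,C}; column 2 has {A,C,D} — only B is left for (r4,c2).
row 4 has {A,B,C}; column 3 has {A,B} — only D is left for (r4,c3).
row 1 has {A,B,D}; column 3 has {A,B,D} — only C is left for (r1,c3).

B A C D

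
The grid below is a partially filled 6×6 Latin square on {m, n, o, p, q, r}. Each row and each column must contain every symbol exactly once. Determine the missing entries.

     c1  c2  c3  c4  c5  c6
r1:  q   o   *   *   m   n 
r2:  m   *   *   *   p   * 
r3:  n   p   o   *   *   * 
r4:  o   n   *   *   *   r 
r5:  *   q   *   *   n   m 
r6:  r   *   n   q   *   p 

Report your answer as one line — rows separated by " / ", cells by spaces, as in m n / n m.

q o p r m n / m r q n p o / n p o m r q / o n m p q r / p q r o n m / r m n q o p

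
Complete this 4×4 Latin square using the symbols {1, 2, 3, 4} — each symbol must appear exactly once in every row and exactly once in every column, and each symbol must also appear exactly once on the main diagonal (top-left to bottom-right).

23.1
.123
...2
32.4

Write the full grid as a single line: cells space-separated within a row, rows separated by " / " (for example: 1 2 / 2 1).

2 3 4 1 / 4 1 2 3 / 1 4 3 2 / 3 2 1 4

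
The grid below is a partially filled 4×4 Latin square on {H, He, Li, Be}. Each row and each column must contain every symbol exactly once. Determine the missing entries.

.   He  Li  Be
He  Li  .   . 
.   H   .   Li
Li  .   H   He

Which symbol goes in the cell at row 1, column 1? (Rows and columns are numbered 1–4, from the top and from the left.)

H

At row 1, column 1: row 1 has {He,Li,Be}; column 1 has {He,Li}; that leaves H.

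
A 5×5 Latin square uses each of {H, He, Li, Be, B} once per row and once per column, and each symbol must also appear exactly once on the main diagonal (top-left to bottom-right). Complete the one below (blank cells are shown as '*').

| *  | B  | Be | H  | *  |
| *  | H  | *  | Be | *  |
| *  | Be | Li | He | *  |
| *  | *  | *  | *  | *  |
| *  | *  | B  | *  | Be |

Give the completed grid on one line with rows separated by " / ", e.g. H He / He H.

He B Be H Li / Li H He Be B / B Be Li He H / Be Li H B He / H He B Li Be

row 1 has {H,Be,B}; column 1 is empty so far; the diagonal has {H,Li,Be} — only He is left for (r1,c1).
row 1 has {H,He,Be,B}; column 5 has {Be} — only Li is left for (r1,c5).
row 2 has {H,Be}; column 3 has {Li,Be,B} — only He is left for (r2,c3).
row 2 has {H,He,Be}; column 5 has {Li,Be} — only B is left for (r2,c5).
row 3 has {He,Li,Be}; column 5 has {Li,Be,B} — only H is left for (r3,c5).
row 4 is empty so far; column 3 has {He,Li,Be,B} — only H is left for (r4,c3).
row 4 has {H}; column 4 has {H,He,Be}; the diagonal has {H,He,Li,Be} — only B is left for (r4,c4).
row 4 has {H,B}; column 5 has {H,Li,Be,B} — only He is left for (r4,c5).
row 5 has {Be,B}; column 4 has {H,He,Be,B} — only Li is left for (r5,c4).
row 2 has {H,He,Be,B}; column 1 has {He} — only Li is left for (r2,c1).
row 3 has {H,He,Li,Be}; column 1 has {He,Li} — only B is left for (r3,c1).
row 4 has {H,He,B}; column 1 has {He,Li,B} — only Be is left for (r4,c1).
row 4 has {H,He,Be,B}; column 2 has {H,Be,B} — only Li is left for (r4,c2).
row 5 has {Li,Be,B}; column 1 has {He,Li,Be,B} — only H is left for (r5,c1).
row 5 has {H,Li,Be,B}; column 2 has {H,Li,Be,B} — only He is left for (r5,c2).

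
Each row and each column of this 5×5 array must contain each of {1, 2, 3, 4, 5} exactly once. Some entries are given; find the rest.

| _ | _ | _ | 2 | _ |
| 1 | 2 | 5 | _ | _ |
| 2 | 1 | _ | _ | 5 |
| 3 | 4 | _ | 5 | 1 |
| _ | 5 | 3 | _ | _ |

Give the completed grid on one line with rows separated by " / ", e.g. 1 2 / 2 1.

5 3 1 2 4 / 1 2 5 4 3 / 2 1 4 3 5 / 3 4 2 5 1 / 4 5 3 1 2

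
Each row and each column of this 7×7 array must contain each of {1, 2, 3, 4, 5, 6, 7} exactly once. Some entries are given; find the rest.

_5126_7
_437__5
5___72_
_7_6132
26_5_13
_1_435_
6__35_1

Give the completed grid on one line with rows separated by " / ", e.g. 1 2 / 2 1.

(r1,c6) = 4
(r2,c1) = 1
(r2,c5) = 2
(r2,c6) = 6
(r3,c2) = 3
(r3,c4) = 1
(r4,c1) = 4
(r4,c3) = 5
(r5,c5) = 4
(r6,c1) = 7
(r6,c7) = 6
(r7,c2) = 2
(r7,c6) = 7
(r1,c1) = 3
(r3,c7) = 4
(r5,c3) = 7
(r6,c3) = 2
(r7,c3) = 4
(r3,c3) = 6

3 5 1 2 6 4 7 / 1 4 3 7 2 6 5 / 5 3 6 1 7 2 4 / 4 7 5 6 1 3 2 / 2 6 7 5 4 1 3 / 7 1 2 4 3 5 6 / 6 2 4 3 5 7 1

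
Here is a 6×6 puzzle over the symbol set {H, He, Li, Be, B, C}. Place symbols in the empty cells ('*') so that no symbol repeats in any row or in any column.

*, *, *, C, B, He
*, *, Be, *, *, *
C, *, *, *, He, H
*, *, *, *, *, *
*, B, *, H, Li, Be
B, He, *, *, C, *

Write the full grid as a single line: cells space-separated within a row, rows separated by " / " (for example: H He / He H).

(r2,c5) = H
(r4,c5) = Be
(r5,c1) = He
(r5,c3) = C
(r6,c6) = Li
(r2,c1) = Li
(r2,c2) = C
(r2,c6) = B
(r4,c1) = H
(r4,c2) = Li
(r4,c6) = C
(r6,c3) = H
(r6,c4) = Be
(r1,c1) = Be
(r1,c2) = H
(r1,c3) = Li
(r2,c4) = He
(r3,c2) = Be
(r3,c3) = B
(r3,c4) = Li
(r4,c3) = He
(r4,c4) = B

Be H Li C B He / Li C Be He H B / C Be B Li He H / H Li He B Be C / He B C H Li Be / B He H Be C Li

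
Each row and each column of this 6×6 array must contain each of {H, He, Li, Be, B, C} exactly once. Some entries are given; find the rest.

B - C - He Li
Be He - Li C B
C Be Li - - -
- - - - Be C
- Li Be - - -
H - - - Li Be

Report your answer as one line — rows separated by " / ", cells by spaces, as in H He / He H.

Cell (r1,c2): row 1 has {He,Li,B,C}; column 2 has {He,Li,Be} → H.
Cell (r1,c4): row 1 has {H,He,Li,B,C}; column 4 has {Li} → Be.
Cell (r2,c3): row 2 has {He,Li,Be,B,C}; column 3 has {Li,Be,C} → H.
Cell (r4,c2): row 4 has {Be,C}; column 2 has {H,He,Li,Be} → B.
Cell (r4,c3): row 4 has {Be,B,C}; column 3 has {H,Li,Be,C} → He.
Cell (r4,c4): row 4 has {He,Be,B,C}; column 4 has {Li,Be} → H.
Cell (r5,c1): row 5 has {Li,Be}; column 1 has {H,Be,B,C} → He.
Cell (r5,c6): row 5 has {He,Li,Be}; column 6 has {Li,Be,B,C} → H.
Cell (r6,c2): row 6 has {H,Li,Be}; column 2 has {H,He,Li,Be,B} → C.
Cell (r6,c3): row 6 has {H,Li,Be,C}; column 3 has {H,He,Li,Be,C} → B.
Cell (r6,c4): row 6 has {H,Li,Be,B,C}; column 4 has {H,Li,Be} → He.
Cell (r3,c4): row 3 has {Li,Be,C}; column 4 has {H,He,Li,Be} → B.
Cell (r3,c5): row 3 has {Li,Be,B,C}; column 5 has {He,Li,Be,C} → H.
Cell (r3,c6): row 3 has {H,Li,Be,B,C}; column 6 has {H,Li,Be,B,C} → He.
Cell (r4,c1): row 4 has {H,He,Be,B,C}; column 1 has {H,He,Be,B,C} → Li.
Cell (r5,c4): row 5 has {H,He,Li,Be}; column 4 has {H,He,Li,Be,B} → C.
Cell (r5,c5): row 5 has {H,He,Li,Be,C}; column 5 has {H,He,Li,Be,C} → B.

B H C Be He Li / Be He H Li C B / C Be Li B H He / Li B He H Be C / He Li Be C B H / H C B He Li Be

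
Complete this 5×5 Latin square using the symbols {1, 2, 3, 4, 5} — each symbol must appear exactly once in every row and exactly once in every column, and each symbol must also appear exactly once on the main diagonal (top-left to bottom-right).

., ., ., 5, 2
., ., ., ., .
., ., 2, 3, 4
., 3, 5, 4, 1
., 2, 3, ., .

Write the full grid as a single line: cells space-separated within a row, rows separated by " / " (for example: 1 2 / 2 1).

3 4 1 5 2 / 5 1 4 2 3 / 1 5 2 3 4 / 2 3 5 4 1 / 4 2 3 1 5

At row 4, column 1: row 4 has {1,3,4,5}; column 1 is empty so far; that leaves 2.
At row 5, column 4: row 5 has {2,3}; column 4 has {3,4,5}; that leaves 1.
At row 5, column 5: row 5 has {1,2,3}; column 5 has {1,2,4}; the diagonal has {2,4}; that leaves 5.
At row 2, column 2: row 2 is empty so far; column 2 has {2,3}; the diagonal has {2,4,5}; that leaves 1.
At row 2, column 3: row 2 has {1}; column 3 has {2,3,5}; that leaves 4.
At row 2, column 4: row 2 has {1,4}; column 4 has {1,3,4,5}; that leaves 2.
At row 2, column 5: row 2 has {1,2,4}; column 5 has {1,2,4,5}; that leaves 3.
At row 3, column 2: row 3 has {2,3,4}; column 2 has {1,2,3}; that leaves 5.
At row 5, column 1: row 5 has {1,2,3,5}; column 1 has {2}; that leaves 4.
At row 1, column 1: row 1 has {2,5}; column 1 has {2,4}; the diagonal has {1,2,4,5}; that leaves 3.
At row 1, column 2: row 1 has {2,3,5}; column 2 has {1,2,3,5}; that leaves 4.
At row 1, column 3: row 1 has {2,3,4,5}; column 3 has {2,3,4,5}; that leaves 1.
At row 2, column 1: row 2 has {1,2,3,4}; column 1 has {2,3,4}; that leaves 5.
At row 3, column 1: row 3 has {2,3,4,5}; column 1 has {2,3,4,5}; that leaves 1.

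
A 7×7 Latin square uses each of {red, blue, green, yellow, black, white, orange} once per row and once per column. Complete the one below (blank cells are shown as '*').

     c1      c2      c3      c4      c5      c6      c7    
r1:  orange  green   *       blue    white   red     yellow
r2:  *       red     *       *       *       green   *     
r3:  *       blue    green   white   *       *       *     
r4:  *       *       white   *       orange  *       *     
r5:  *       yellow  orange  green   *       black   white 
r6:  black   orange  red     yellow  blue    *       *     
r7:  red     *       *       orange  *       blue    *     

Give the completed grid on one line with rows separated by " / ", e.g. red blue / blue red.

(r1,c3) = black
(r2,c4) = black
(r2,c5) = yellow
(r3,c1) = yellow
(r3,c6) = orange
(r4,c2) = black
(r4,c4) = red
(r4,c6) = yellow
(r5,c1) = blue
(r5,c5) = red
(r6,c6) = white
(r6,c7) = green
(r7,c2) = white
(r7,c3) = yellow
(r7,c7) = black
(r2,c1) = white
(r2,c3) = blue
(r2,c7) = orange
(r3,c5) = black
(r3,c7) = red
(r4,c1) = green
(r4,c7) = blue
(r7,c5) = green

orange green black blue white red yellow / white red blue black yellow green orange / yellow blue green white black orange red / green black white red orange yellow blue / blue yellow orange green red black white / black orange red yellow blue white green / red white yellow orange green blue black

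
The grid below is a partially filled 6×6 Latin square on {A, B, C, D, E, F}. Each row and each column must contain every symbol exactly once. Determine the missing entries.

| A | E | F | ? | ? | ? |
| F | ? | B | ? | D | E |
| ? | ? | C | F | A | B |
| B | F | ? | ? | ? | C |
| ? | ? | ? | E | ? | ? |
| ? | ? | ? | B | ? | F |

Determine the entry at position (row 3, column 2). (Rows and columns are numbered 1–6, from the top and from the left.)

row 1 has {A,E,F}; column 6 has {B,C,E,F} — only D is left for (r1,c6).
row 3 has {A,B,C,F}; column 2 has {E,F} — only D is left for (r3,c2).

D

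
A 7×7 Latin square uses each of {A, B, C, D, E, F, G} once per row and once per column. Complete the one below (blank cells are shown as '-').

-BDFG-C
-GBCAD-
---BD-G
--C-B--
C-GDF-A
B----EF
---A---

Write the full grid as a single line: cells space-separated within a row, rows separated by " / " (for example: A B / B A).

E B D F G A C / F G B C A D E / A F E B D C G / G A C E B F D / C E G D F B A / B D A G C E F / D C F A E G B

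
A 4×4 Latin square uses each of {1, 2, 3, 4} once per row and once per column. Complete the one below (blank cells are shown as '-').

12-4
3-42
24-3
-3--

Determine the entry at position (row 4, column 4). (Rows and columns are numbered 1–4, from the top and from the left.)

(r1,c3): row 1 has {1,2,4}; column 3 has {4}, so it must be 3.
(r2,c2): row 2 has {2,3,4}; column 2 has {2,3,4}, so it must be 1.
(r3,c3): row 3 has {2,3,4}; column 3 has {3,4}, so it must be 1.
(r4,c1): row 4 has {3}; column 1 has {1,2,3}, so it must be 4.
(r4,c3): row 4 has {3,4}; column 3 has {1,3,4}, so it must be 2.
(r4,c4): row 4 has {2,3,4}; column 4 has {2,3,4}, so it must be 1.

1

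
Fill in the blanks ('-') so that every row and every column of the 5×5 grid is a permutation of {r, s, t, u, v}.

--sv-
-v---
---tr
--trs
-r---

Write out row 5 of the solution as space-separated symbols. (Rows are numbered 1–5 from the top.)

t r u s v

At row 4, column 2: row 4 has {r,s,t}; column 2 has {r,v}; that leaves u.
At row 1, column 2: row 1 has {s,v}; column 2 has {r,u,v}; that leaves t.
At row 1, column 5: row 1 has {s,t,v}; column 5 has {r,s}; that leaves u.
At row 2, column 5: row 2 has {v}; column 5 has {r,s,u}; that leaves t.
At row 3, column 2: row 3 has {r,t}; column 2 has {r,t,u,v}; that leaves s.
At row 4, column 1: row 4 has {r,s,t,u}; column 1 is empty so far; that leaves v.
At row 5, column 5: row 5 has {r}; column 5 has {r,s,t,u}; that leaves v.
At row 1, column 1: row 1 has {s,t,u,v}; column 1 has {v}; that leaves r.
At row 3, column 1: row 3 has {r,s,t}; column 1 has {r,v}; that leaves u.
At row 3, column 3: row 3 has {r,s,t,u}; column 3 has {s,t}; that leaves v.
At row 5, column 3: row 5 has {r,v}; column 3 has {s,t,v}; that leaves u.
At row 5, column 4: row 5 has {r,u,v}; column 4 has {r,t,v}; that leaves s.
At row 2, column 1: row 2 has {t,v}; column 1 has {r,u,v}; that leaves s.
At row 2, column 3: row 2 has {s,t,v}; column 3 has {s,t,u,v}; that leaves r.
At row 2, column 4: row 2 has {r,s,t,v}; column 4 has {r,s,t,v}; that leaves u.
At row 5, column 1: row 5 has {r,s,u,v}; column 1 has {r,s,u,v}; that leaves t.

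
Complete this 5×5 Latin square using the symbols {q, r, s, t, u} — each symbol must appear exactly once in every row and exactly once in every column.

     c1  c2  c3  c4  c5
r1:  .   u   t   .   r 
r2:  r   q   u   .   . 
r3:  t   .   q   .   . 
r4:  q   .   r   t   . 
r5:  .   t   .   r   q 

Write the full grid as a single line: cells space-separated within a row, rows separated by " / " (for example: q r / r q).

(r1,c1) = s
(r1,c4) = q
(r2,c4) = s
(r2,c5) = t
(r3,c4) = u
(r3,c5) = s
(r4,c2) = s
(r4,c5) = u
(r5,c1) = u
(r5,c3) = s
(r3,c2) = r

s u t q r / r q u s t / t r q u s / q s r t u / u t s r q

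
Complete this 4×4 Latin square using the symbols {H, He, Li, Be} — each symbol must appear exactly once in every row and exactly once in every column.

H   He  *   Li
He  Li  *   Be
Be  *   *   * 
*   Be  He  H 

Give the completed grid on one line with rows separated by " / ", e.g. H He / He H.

H He Be Li / He Li H Be / Be H Li He / Li Be He H

(r1,c3): row 1 has {H,He,Li}; column 3 has {He}, so it must be Be.
(r2,c3): row 2 has {He,Li,Be}; column 3 has {He,Be}, so it must be H.
(r3,c2): row 3 has {Be}; column 2 has {He,Li,Be}, so it must be H.
(r3,c3): row 3 has {H,Be}; column 3 has {H,He,Be}, so it must be Li.
(r3,c4): row 3 has {H,Li,Be}; column 4 has {H,Li,Be}, so it must be He.
(r4,c1): row 4 has {H,He,Be}; column 1 has {H,He,Be}, so it must be Li.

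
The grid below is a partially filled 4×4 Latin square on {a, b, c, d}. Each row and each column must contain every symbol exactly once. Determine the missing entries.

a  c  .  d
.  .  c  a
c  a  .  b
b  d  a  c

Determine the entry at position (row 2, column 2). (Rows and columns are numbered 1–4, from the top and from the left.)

b

row 1 has {a,c,d}; column 3 has {a,c} — only b is left for (r1,c3).
row 2 has {a,c}; column 1 has {a,b,c} — only d is left for (r2,c1).
row 2 has {a,c,d}; column 2 has {a,c,d} — only b is left for (r2,c2).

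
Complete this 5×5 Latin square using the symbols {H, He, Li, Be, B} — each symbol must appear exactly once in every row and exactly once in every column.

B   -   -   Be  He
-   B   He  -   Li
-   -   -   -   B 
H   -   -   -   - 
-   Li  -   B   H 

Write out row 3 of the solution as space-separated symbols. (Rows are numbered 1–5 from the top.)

Li Be H He B

Cell (r1,c2): row 1 has {He,Be,B}; column 2 has {Li,B} → H.
Cell (r1,c3): row 1 has {H,He,Be,B}; column 3 has {He} → Li.
Cell (r2,c1): row 2 has {He,Li,B}; column 1 has {H,B} → Be.
Cell (r2,c4): row 2 has {He,Li,Be,B}; column 4 has {Be,B} → H.
Cell (r4,c5): row 4 has {H}; column 5 has {H,He,Li,B} → Be.
Cell (r5,c1): row 5 has {H,Li,B}; column 1 has {H,Be,B} → He.
Cell (r5,c3): row 5 has {H,He,Li,B}; column 3 has {He,Li} → Be.
Cell (r3,c1): row 3 has {B}; column 1 has {H,He,Be,B} → Li.
Cell (r3,c3): row 3 has {Li,B}; column 3 has {He,Li,Be} → H.
Cell (r3,c4): row 3 has {H,Li,B}; column 4 has {H,Be,B} → He.
Cell (r4,c2): row 4 has {H,Be}; column 2 has {H,Li,B} → He.
Cell (r4,c3): row 4 has {H,He,Be}; column 3 has {H,He,Li,Be} → B.
Cell (r4,c4): row 4 has {H,He,Be,B}; column 4 has {H,He,Be,B} → Li.
Cell (r3,c2): row 3 has {H,He,Li,B}; column 2 has {H,He,Li,B} → Be.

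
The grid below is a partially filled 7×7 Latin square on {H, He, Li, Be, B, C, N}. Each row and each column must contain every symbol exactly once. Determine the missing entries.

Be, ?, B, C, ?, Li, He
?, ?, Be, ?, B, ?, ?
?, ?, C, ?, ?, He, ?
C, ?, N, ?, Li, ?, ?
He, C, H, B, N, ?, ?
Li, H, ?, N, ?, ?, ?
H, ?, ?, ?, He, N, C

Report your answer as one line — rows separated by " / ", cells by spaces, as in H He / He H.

Be N B C H Li He / N He Be Li B C H / B Li C H Be He N / C Be N He Li H B / He C H B N Be Li / Li H He N C B Be / H B Li Be He N C

(r1,c2) = N
(r1,c5) = H
(r2,c1) = N
(r3,c1) = B
(r3,c5) = Be
(r5,c6) = Be
(r5,c7) = Li
(r6,c3) = He
(r6,c5) = C
(r6,c6) = B
(r6,c7) = Be
(r7,c3) = Li
(r7,c4) = Be
(r2,c7) = H
(r3,c2) = Li
(r3,c4) = H
(r3,c7) = N
(r4,c4) = He
(r4,c6) = H
(r4,c7) = B
(r7,c2) = B
(r2,c2) = He
(r2,c4) = Li
(r2,c6) = C
(r4,c2) = Be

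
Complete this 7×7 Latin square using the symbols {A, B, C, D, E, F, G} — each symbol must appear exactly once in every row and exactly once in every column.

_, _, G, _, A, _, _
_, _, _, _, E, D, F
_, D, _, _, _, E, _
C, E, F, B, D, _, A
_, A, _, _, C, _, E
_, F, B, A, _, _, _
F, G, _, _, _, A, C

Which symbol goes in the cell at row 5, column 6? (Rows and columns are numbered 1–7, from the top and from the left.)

Cell (r4,c6): row 4 has {A,B,C,D,E,F}; column 6 has {A,D,E} → G.
Cell (r5,c3): row 5 has {A,C,E}; column 3 has {B,F,G} → D.
Cell (r6,c5): row 6 has {A,B,F}; column 5 has {A,C,D,E} → G.
Cell (r6,c6): row 6 has {A,B,F,G}; column 6 has {A,D,E,G} → C.
Cell (r6,c7): row 6 has {A,B,C,F,G}; column 7 has {A,C,E,F} → D.
Cell (r7,c3): row 7 has {A,C,F,G}; column 3 has {B,D,F,G} → E.
Cell (r7,c4): row 7 has {A,C,E,F,G}; column 4 has {A,B} → D.
Cell (r7,c5): row 7 has {A,C,D,E,F,G}; column 5 has {A,C,D,E,G} → B.
Cell (r1,c7): row 1 has {A,G}; column 7 has {A,C,D,E,F} → B.
Cell (r3,c5): row 3 has {D,E}; column 5 has {A,B,C,D,E,G} → F.
Cell (r3,c7): row 3 has {D,E,F}; column 7 has {A,B,C,D,E,F} → G.
Cell (r6,c1): row 6 has {A,B,C,D,F,G}; column 1 has {C,F} → E.
Cell (r1,c1): row 1 has {A,B,G}; column 1 has {C,E,F} → D.
Cell (r1,c2): row 1 has {A,B,D,G}; column 2 has {A,D,E,F,G} → C.
Cell (r1,c6): row 1 has {A,B,C,D,G}; column 6 has {A,C,D,E,G} → F.
Cell (r2,c2): row 2 has {D,E,F}; column 2 has {A,C,D,E,F,G} → B.
Cell (r3,c4): row 3 has {D,E,F,G}; column 4 has {A,B,D} → C.
Cell (r5,c6): row 5 has {A,C,D,E}; column 6 has {A,C,D,E,F,G} → B.

B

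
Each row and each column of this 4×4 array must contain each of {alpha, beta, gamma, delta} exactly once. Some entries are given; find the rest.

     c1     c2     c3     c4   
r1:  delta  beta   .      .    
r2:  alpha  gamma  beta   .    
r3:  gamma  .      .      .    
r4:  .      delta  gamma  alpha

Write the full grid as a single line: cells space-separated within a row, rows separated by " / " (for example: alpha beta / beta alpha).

delta beta alpha gamma / alpha gamma beta delta / gamma alpha delta beta / beta delta gamma alpha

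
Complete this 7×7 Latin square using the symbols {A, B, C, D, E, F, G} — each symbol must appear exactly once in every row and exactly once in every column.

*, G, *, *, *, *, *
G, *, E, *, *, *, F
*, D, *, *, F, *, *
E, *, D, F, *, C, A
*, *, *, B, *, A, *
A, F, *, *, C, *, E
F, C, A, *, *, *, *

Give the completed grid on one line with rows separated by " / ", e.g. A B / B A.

D G C E A F B / G A E C B D F / B D G A F E C / E B D F G C A / C E F B D A G / A F B D C G E / F C A G E B D

(r4,c2): row 4 has {A,C,D,E,F}; column 2 has {C,D,F,G}, so it must be B.
(r4,c5): row 4 has {A,B,C,D,E,F}; column 5 has {C,F}, so it must be G.
(r5,c2): row 5 has {A,B}; column 2 has {B,C,D,F,G}, so it must be E.
(r5,c5): row 5 has {A,B,E}; column 5 has {C,F,G}, so it must be D.
(r2,c2): row 2 has {E,F,G}; column 2 has {B,C,D,E,F,G}, so it must be A.
(r2,c5): row 2 has {A,E,F,G}; column 5 has {C,D,F,G}, so it must be B.
(r2,c6): row 2 has {A,B,E,F,G}; column 6 has {A,C}, so it must be D.
(r5,c1): row 5 has {A,B,D,E}; column 1 has {A,E,F,G}, so it must be C.
(r5,c7): row 5 has {A,B,C,D,E}; column 7 has {A,E,F}, so it must be G.
(r7,c5): row 7 has {A,C,F}; column 5 has {B,C,D,F,G}, so it must be E.
(r1,c5): row 1 has {G}; column 5 has {B,C,D,E,F,G}, so it must be A.
(r2,c4): row 2 has {A,B,D,E,F,G}; column 4 has {B,F}, so it must be C.
(r3,c1): row 3 has {D,F}; column 1 has {A,C,E,F,G}, so it must be B.
(r3,c7): row 3 has {B,D,F}; column 7 has {A,E,F,G}, so it must be C.
(r5,c3): row 5 has {A,B,C,D,E,G}; column 3 has {A,D,E}, so it must be F.
(r1,c1): row 1 has {A,G}; column 1 has {A,B,C,E,F,G}, so it must be D.
(r1,c4): row 1 has {A,D,G}; column 4 has {B,C,F}, so it must be E.
(r1,c7): row 1 has {A,D,E,G}; column 7 has {A,C,E,F,G}, so it must be B.
(r3,c3): row 3 has {B,C,D,F}; column 3 has {A,D,E,F}, so it must be G.
(r3,c4): row 3 has {B,C,D,F,G}; column 4 has {B,C,E,F}, so it must be A.
(r3,c6): row 3 has {A,B,C,D,F,G}; column 6 has {A,C,D}, so it must be E.
(r6,c3): row 6 has {A,C,E,F}; column 3 has {A,D,E,F,G}, so it must be B.
(r6,c6): row 6 has {A,B,C,E,F}; column 6 has {A,C,D,E}, so it must be G.
(r7,c6): row 7 has {A,C,E,F}; column 6 has {A,C,D,E,G}, so it must be B.
(r7,c7): row 7 has {A,B,C,E,F}; column 7 has {A,B,C,E,F,G}, so it must be D.
(r1,c3): row 1 has {A,B,D,E,G}; column 3 has {A,B,D,E,F,G}, so it must be C.
(r1,c6): row 1 has {A,B,C,D,E,G}; column 6 has {A,B,C,D,E,G}, so it must be F.
(r6,c4): row 6 has {A,B,C,E,F,G}; column 4 has {A,B,C,E,F}, so it must be D.
(r7,c4): row 7 has {A,B,C,D,E,F}; column 4 has {A,B,C,D,E,F}, so it must be G.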